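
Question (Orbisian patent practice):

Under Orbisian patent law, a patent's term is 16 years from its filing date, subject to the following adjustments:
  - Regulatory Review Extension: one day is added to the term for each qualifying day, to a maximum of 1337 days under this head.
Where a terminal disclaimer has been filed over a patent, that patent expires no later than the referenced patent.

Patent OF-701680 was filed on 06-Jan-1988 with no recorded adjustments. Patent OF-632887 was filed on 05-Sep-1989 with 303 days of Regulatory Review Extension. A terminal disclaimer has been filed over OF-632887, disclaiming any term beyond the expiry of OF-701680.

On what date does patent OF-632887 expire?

January 6, 2004

Natural term of OF-632887:
  Base: filing + 16 years → 5 September 2005.
  Regulatory Review Extension: 303 days (within the 1337-day cap) → +303 days → 5 July 2006.
Expiry of referenced patent OF-701680:
  Base: filing + 16 years → 6 January 2004.
Terminal disclaimer: OF-632887 expires on the earlier of 5 July 2006 and 6 January 2004.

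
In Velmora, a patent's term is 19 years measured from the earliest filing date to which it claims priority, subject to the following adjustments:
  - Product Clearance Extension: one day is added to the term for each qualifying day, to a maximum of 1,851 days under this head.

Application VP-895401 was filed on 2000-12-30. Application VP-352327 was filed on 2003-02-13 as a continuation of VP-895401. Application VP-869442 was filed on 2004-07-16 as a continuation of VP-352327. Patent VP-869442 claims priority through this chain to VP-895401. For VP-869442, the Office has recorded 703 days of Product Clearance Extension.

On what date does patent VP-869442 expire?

Earliest priority filing: 30 December 2000.
Base term: 30 December 2000 + 19 years → 30 December 2019.
Product Clearance Extension: 703 days (within the 1851-day cap) → +703 days → 2 December 2021.

2021-12-02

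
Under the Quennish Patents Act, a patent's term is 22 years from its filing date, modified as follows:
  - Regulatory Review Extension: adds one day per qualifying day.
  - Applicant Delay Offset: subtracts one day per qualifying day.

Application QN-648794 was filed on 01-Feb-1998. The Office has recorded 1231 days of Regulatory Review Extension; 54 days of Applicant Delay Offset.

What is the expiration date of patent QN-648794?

Base term: filing date + 22 years → 1 February 2020.
Regulatory Review Extension: +1231 days → 16 June 2023.
Applicant Delay Offset: −54 days → 23 April 2023.

April 23, 2023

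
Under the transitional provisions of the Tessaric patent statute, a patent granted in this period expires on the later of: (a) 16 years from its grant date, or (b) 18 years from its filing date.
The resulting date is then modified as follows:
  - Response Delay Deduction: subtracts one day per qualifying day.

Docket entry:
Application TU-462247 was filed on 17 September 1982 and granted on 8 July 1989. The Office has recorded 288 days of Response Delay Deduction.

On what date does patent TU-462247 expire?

2004-09-23

(a) grant + 16 years → 8 July 2005.
(b) filing + 18 years → 17 September 2000.
Later of the two: 8 July 2005.
Response Delay Deduction: −288 days → 23 September 2004.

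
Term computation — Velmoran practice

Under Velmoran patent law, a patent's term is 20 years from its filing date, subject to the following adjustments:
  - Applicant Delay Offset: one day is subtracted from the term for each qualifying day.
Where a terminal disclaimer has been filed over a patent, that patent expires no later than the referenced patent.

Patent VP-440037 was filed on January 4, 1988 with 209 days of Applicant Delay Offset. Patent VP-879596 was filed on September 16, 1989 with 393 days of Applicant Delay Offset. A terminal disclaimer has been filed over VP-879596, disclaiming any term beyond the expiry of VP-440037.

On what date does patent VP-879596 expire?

June 9, 2007

Natural term of VP-879596:
  Base: filing + 20 years → 16 September 2009.
  Applicant Delay Offset: −393 days → 19 August 2008.
Expiry of referenced patent VP-440037:
  Base: filing + 20 years → 4 January 2008.
  Applicant Delay Offset: −209 days → 9 June 2007.
Terminal disclaimer: VP-879596 expires on the earlier of 19 August 2008 and 9 June 2007.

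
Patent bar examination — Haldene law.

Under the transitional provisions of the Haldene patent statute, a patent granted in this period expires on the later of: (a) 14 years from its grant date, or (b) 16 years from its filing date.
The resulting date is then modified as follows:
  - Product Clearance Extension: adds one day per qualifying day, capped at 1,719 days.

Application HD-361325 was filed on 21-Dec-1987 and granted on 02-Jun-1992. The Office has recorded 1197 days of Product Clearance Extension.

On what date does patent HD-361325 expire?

2009-09-11

(a) grant + 14 years → 2 June 2006.
(b) filing + 16 years → 21 December 2003.
Later of the two: 2 June 2006.
Product Clearance Extension: 1197 days (within the 1719-day cap) → +1197 days → 11 September 2009.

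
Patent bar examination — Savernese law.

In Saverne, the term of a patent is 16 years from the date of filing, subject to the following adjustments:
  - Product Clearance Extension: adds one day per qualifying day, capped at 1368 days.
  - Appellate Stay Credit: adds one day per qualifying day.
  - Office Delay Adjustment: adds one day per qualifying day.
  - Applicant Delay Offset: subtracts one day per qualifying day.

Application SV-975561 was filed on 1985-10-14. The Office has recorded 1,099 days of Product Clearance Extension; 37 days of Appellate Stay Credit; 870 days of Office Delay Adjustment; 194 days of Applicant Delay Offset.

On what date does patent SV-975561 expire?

Base term: filing date + 16 years → 14 October 2001.
Product Clearance Extension: 1099 days (within the 1368-day cap) → +1099 days → 17 October 2004.
Appellate Stay Credit: +37 days → 23 November 2004.
Office Delay Adjustment: +870 days → 12 April 2007.
Applicant Delay Offset: −194 days → 30 September 2006.

2006-09-30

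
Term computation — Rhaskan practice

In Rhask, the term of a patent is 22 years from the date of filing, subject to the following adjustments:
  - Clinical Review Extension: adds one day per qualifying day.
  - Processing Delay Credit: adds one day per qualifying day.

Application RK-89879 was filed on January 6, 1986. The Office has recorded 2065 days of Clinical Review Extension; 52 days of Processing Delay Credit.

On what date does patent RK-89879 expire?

2013-10-23

Base term: filing date + 22 years → 6 January 2008.
Clinical Review Extension: +2065 days → 1 September 2013.
Processing Delay Credit: +52 days → 23 October 2013.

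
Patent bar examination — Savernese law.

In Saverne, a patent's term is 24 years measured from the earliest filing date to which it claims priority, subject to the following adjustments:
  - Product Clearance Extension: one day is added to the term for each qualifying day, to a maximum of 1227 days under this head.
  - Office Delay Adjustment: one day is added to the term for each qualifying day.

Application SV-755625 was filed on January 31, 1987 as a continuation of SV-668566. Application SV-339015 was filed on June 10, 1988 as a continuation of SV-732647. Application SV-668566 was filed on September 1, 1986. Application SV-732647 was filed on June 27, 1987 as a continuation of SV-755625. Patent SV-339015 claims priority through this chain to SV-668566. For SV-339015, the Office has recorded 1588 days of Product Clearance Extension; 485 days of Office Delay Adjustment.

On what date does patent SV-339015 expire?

Earliest priority filing: 1 September 1986.
Base term: 1 September 1986 + 24 years → 1 September 2010.
Product Clearance Extension: 1588 days claimed exceeds the 1227-day cap, so +1227 days → 10 January 2014.
Office Delay Adjustment: +485 days → 10 May 2015.

2015-05-10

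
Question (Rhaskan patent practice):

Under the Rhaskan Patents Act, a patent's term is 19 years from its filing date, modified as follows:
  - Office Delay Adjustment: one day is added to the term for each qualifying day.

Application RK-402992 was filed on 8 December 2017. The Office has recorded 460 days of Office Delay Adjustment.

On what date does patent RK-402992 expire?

March 13, 2038

Base term: filing date + 19 years → 8 December 2036.
Office Delay Adjustment: +460 days → 13 March 2038.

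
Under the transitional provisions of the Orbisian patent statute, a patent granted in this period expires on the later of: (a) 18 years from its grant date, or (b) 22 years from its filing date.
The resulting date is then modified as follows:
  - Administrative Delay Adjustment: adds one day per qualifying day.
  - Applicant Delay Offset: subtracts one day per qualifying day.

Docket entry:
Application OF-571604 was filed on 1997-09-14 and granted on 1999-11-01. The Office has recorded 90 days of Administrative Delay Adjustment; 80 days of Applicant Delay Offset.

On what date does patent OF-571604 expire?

September 24, 2019

(a) grant + 18 years → 1 November 2017.
(b) filing + 22 years → 14 September 2019.
Later of the two: 14 September 2019.
Administrative Delay Adjustment: +90 days → 13 December 2019.
Applicant Delay Offset: −80 days → 24 September 2019.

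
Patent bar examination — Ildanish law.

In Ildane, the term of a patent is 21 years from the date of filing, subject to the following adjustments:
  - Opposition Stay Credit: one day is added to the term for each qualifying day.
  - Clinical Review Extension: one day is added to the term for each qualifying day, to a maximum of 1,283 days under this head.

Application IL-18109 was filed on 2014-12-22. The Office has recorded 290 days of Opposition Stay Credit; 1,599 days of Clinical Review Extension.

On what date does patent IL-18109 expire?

Base term: filing date + 21 years → 22 December 2035.
Opposition Stay Credit: +290 days → 7 October 2036.
Clinical Review Extension: 1599 days claimed exceeds the 1283-day cap, so +1283 days → 12 April 2040.

2040-04-12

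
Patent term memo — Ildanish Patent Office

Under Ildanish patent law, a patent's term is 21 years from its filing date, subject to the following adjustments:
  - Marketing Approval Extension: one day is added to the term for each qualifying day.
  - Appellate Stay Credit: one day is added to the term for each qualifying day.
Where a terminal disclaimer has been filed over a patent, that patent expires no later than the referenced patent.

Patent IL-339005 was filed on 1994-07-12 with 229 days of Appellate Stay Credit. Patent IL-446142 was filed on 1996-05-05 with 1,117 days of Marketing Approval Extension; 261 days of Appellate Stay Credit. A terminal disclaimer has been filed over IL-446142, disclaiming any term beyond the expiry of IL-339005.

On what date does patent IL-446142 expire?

February 26, 2016

Natural term of IL-446142:
  Base: filing + 21 years → 5 May 2017.
  Marketing Approval Extension: +1117 days → 26 May 2020.
  Appellate Stay Credit: +261 days → 11 February 2021.
Expiry of referenced patent IL-339005:
  Base: filing + 21 years → 12 July 2015.
  Appellate Stay Credit: +229 days → 26 February 2016.
Terminal disclaimer: IL-446142 expires on the earlier of 11 February 2021 and 26 February 2016.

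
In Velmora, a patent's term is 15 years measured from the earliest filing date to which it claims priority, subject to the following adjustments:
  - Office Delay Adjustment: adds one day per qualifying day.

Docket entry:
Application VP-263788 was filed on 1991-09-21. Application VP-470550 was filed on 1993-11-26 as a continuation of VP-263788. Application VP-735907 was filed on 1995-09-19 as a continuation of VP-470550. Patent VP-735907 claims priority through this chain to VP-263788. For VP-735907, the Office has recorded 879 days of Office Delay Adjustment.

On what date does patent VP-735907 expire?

Earliest priority filing: 21 September 1991.
Base term: 21 September 1991 + 15 years → 21 September 2006.
Office Delay Adjustment: +879 days → 16 February 2009.

February 16, 2009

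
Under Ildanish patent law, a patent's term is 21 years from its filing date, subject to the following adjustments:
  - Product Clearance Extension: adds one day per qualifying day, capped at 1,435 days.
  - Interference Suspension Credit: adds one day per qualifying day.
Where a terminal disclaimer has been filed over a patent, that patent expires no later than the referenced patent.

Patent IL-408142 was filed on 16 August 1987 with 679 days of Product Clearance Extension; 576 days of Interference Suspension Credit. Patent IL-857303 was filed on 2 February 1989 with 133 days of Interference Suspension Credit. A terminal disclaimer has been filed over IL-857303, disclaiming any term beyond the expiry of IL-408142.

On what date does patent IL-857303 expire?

2010-06-15

Natural term of IL-857303:
  Base: filing + 21 years → 2 February 2010.
  Interference Suspension Credit: +133 days → 15 June 2010.
Expiry of referenced patent IL-408142:
  Base: filing + 21 years → 16 August 2008.
  Product Clearance Extension: 679 days (within the 1435-day cap) → +679 days → 26 June 2010.
  Interference Suspension Credit: +576 days → 23 January 2012.
Terminal disclaimer: IL-857303 expires on the earlier of 15 June 2010 and 23 January 2012.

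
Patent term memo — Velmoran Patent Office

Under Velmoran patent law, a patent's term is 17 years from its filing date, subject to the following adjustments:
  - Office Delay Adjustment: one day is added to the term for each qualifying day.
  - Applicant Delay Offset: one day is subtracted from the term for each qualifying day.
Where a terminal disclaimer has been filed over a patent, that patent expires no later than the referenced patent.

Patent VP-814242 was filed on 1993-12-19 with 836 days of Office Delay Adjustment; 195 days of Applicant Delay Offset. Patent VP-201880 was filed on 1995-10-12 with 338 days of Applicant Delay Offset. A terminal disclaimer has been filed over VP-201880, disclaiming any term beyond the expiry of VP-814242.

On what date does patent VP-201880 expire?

November 9, 2011

Natural term of VP-201880:
  Base: filing + 17 years → 12 October 2012.
  Applicant Delay Offset: −338 days → 9 November 2011.
Expiry of referenced patent VP-814242:
  Base: filing + 17 years → 19 December 2010.
  Office Delay Adjustment: +836 days → 3 April 2013.
  Applicant Delay Offset: −195 days → 20 September 2012.
Terminal disclaimer: VP-201880 expires on the earlier of 9 November 2011 and 20 September 2012.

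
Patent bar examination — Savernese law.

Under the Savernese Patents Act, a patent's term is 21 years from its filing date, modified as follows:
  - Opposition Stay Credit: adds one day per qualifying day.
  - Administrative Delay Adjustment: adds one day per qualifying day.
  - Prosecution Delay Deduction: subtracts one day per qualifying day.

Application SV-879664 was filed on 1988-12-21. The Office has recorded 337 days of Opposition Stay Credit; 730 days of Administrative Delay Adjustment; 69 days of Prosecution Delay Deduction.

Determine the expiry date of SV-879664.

Base term: filing date + 21 years → 21 December 2009.
Opposition Stay Credit: +337 days → 23 November 2010.
Administrative Delay Adjustment: +730 days → 22 November 2012.
Prosecution Delay Deduction: −69 days → 14 September 2012.

September 14, 2012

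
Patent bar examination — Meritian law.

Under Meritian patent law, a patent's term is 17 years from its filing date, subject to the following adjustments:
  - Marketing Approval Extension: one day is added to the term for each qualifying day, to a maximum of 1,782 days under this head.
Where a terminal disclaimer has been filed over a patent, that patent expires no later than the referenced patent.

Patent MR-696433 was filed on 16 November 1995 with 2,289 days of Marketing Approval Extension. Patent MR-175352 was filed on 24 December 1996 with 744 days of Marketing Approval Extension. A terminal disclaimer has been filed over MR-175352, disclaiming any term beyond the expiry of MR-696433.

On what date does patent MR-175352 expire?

Natural term of MR-175352:
  Base: filing + 17 years → 24 December 2013.
  Marketing Approval Extension: 744 days (within the 1782-day cap) → +744 days → 7 January 2016.
Expiry of referenced patent MR-696433:
  Base: filing + 17 years → 16 November 2012.
  Marketing Approval Extension: 2289 days claimed exceeds the 1782-day cap, so +1782 days → 3 October 2017.
Terminal disclaimer: MR-175352 expires on the earlier of 7 January 2016 and 3 October 2017.

January 7, 2016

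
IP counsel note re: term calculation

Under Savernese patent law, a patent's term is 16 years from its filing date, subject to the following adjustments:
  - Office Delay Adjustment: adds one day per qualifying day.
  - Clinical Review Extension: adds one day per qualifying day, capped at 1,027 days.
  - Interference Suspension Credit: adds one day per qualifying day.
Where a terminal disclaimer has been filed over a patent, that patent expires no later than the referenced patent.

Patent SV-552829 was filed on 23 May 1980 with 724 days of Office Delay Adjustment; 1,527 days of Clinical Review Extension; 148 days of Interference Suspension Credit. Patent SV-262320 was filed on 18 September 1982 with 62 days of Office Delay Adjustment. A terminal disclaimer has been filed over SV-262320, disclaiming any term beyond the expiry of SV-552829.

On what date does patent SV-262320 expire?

November 19, 1998

Natural term of SV-262320:
  Base: filing + 16 years → 18 September 1998.
  Office Delay Adjustment: +62 days → 19 November 1998.
Expiry of referenced patent SV-552829:
  Base: filing + 16 years → 23 May 1996.
  Office Delay Adjustment: +724 days → 17 May 1998.
  Clinical Review Extension: 1527 days claimed exceeds the 1027-day cap, so +1027 days → 9 March 2001.
  Interference Suspension Credit: +148 days → 4 August 2001.
Terminal disclaimer: SV-262320 expires on the earlier of 19 November 1998 and 4 August 2001.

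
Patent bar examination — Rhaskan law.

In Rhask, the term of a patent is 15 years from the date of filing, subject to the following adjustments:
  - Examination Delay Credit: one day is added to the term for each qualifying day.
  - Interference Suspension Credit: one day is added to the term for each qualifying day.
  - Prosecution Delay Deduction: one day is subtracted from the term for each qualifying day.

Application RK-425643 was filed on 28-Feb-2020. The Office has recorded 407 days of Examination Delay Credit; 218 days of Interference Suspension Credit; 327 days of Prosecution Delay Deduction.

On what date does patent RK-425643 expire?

December 23, 2035

Base term: filing date + 15 years → 28 February 2035.
Examination Delay Credit: +407 days → 10 April 2036.
Interference Suspension Credit: +218 days → 14 November 2036.
Prosecution Delay Deduction: −327 days → 23 December 2035.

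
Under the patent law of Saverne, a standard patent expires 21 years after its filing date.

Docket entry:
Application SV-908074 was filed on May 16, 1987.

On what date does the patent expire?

Filing date + 21 years → 16 May 2008.

2008-05-16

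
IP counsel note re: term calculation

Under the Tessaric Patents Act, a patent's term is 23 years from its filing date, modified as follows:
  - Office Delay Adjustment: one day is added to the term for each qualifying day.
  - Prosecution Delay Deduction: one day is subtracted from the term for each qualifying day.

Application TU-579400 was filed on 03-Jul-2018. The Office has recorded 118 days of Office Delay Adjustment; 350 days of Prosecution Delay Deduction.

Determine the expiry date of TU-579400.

Base term: filing date + 23 years → 3 July 2041.
Office Delay Adjustment: +118 days → 29 October 2041.
Prosecution Delay Deduction: −350 days → 13 November 2040.

November 13, 2040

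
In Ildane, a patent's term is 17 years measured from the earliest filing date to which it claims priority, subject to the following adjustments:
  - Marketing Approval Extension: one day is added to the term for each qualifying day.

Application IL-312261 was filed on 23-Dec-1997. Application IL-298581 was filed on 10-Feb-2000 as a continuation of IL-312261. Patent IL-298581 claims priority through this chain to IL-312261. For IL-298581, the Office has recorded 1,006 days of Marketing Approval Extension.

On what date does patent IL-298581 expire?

Earliest priority filing: 23 December 1997.
Base term: 23 December 1997 + 17 years → 23 December 2014.
Marketing Approval Extension: +1006 days → 24 September 2017.

2017-09-24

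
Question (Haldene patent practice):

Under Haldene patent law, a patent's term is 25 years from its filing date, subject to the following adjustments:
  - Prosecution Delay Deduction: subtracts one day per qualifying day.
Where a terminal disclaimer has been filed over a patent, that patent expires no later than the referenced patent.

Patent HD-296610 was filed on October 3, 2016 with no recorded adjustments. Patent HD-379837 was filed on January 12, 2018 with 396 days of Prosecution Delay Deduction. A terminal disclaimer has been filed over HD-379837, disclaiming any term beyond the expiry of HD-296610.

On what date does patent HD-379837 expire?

Natural term of HD-379837:
  Base: filing + 25 years → 12 January 2043.
  Prosecution Delay Deduction: −396 days → 12 December 2041.
Expiry of referenced patent HD-296610:
  Base: filing + 25 years → 3 October 2041.
Terminal disclaimer: HD-379837 expires on the earlier of 12 December 2041 and 3 October 2041.

October 3, 2041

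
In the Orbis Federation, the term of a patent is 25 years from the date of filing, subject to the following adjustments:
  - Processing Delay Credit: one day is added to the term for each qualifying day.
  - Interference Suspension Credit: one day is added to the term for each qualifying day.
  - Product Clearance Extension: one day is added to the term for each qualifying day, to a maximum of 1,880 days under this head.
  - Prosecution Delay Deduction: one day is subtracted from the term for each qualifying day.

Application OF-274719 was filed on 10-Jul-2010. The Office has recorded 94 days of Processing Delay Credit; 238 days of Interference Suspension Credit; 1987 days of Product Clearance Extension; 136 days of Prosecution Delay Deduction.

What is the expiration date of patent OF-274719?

2041-03-16

Base term: filing date + 25 years → 10 July 2035.
Processing Delay Credit: +94 days → 12 October 2035.
Interference Suspension Credit: +238 days → 6 June 2036.
Product Clearance Extension: 1987 days claimed exceeds the 1880-day cap, so +1880 days → 30 July 2041.
Prosecution Delay Deduction: −136 days → 16 March 2041.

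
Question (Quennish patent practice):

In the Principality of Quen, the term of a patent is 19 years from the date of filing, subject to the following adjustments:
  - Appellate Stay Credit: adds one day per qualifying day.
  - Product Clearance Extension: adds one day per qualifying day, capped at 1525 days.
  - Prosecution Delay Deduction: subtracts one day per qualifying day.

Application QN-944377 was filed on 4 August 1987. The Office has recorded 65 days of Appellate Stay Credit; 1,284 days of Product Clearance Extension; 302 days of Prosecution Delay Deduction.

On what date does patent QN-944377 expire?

Base term: filing date + 19 years → 4 August 2006.
Appellate Stay Credit: +65 days → 8 October 2006.
Product Clearance Extension: 1284 days (within the 1525-day cap) → +1284 days → 14 April 2010.
Prosecution Delay Deduction: −302 days → 16 June 2009.

2009-06-16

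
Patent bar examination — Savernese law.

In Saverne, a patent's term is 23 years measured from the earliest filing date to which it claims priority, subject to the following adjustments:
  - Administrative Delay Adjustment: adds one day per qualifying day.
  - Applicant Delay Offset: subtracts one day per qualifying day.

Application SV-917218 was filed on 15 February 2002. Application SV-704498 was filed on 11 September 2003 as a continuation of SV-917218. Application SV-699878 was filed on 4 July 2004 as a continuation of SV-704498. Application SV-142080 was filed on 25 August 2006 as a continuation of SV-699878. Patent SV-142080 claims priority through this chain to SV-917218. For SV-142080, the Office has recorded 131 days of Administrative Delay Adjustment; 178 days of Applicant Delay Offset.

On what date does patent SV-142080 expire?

December 30, 2024

Earliest priority filing: 15 February 2002.
Base term: 15 February 2002 + 23 years → 15 February 2025.
Administrative Delay Adjustment: +131 days → 26 June 2025.
Applicant Delay Offset: −178 days → 30 December 2024.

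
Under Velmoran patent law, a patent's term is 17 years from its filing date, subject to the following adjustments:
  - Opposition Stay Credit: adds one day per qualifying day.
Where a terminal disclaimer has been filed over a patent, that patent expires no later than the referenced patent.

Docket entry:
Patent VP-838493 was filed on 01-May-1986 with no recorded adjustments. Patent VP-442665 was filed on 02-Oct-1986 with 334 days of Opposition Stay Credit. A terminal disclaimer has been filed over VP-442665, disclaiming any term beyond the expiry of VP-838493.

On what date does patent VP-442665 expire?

2003-05-01

Natural term of VP-442665:
  Base: filing + 17 years → 2 October 2003.
  Opposition Stay Credit: +334 days → 31 August 2004.
Expiry of referenced patent VP-838493:
  Base: filing + 17 years → 1 May 2003.
Terminal disclaimer: VP-442665 expires on the earlier of 31 August 2004 and 1 May 2003.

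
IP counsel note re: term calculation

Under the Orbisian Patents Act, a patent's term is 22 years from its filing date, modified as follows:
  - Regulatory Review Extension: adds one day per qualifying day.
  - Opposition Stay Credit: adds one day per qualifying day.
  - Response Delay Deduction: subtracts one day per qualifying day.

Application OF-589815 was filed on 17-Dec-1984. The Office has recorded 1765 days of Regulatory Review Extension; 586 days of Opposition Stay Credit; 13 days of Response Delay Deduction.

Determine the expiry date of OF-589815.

May 12, 2013

Base term: filing date + 22 years → 17 December 2006.
Regulatory Review Extension: +1765 days → 17 October 2011.
Opposition Stay Credit: +586 days → 25 May 2013.
Response Delay Deduction: −13 days → 12 May 2013.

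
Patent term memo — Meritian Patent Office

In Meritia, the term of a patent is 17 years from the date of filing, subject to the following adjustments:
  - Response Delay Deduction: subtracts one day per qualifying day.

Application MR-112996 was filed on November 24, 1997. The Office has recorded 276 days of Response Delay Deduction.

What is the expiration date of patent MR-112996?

Base term: filing date + 17 years → 24 November 2014.
Response Delay Deduction: −276 days → 21 February 2014.

February 21, 2014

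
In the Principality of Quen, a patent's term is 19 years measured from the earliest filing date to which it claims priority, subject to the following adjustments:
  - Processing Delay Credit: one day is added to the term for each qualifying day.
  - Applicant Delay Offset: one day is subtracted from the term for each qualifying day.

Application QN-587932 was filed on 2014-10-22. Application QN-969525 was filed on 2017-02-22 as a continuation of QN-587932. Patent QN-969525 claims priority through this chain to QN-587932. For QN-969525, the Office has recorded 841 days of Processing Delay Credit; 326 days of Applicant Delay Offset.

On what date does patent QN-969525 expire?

Earliest priority filing: 22 October 2014.
Base term: 22 October 2014 + 19 years → 22 October 2033.
Processing Delay Credit: +841 days → 10 February 2036.
Applicant Delay Offset: −326 days → 21 March 2035.

2035-03-21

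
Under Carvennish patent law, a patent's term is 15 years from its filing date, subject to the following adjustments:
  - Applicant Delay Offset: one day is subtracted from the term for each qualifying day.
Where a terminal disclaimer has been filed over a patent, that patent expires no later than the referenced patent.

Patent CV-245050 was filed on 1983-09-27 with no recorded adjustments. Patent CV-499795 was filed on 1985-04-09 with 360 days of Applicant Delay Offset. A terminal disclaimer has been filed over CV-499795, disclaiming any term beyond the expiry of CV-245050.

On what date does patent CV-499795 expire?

September 27, 1998

Natural term of CV-499795:
  Base: filing + 15 years → 9 April 2000.
  Applicant Delay Offset: −360 days → 15 April 1999.
Expiry of referenced patent CV-245050:
  Base: filing + 15 years → 27 September 1998.
Terminal disclaimer: CV-499795 expires on the earlier of 15 April 1999 and 27 September 1998.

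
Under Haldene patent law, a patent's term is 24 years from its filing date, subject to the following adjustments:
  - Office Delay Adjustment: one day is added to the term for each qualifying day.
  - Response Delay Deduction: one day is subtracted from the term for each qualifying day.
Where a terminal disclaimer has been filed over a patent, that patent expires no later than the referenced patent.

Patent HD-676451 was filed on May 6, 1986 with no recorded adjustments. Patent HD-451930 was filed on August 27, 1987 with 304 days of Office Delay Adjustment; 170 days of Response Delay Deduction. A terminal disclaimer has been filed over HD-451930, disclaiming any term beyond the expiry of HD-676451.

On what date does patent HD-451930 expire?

2010-05-06

Natural term of HD-451930:
  Base: filing + 24 years → 27 August 2011.
  Office Delay Adjustment: +304 days → 26 June 2012.
  Response Delay Deduction: −170 days → 8 January 2012.
Expiry of referenced patent HD-676451:
  Base: filing + 24 years → 6 May 2010.
Terminal disclaimer: HD-451930 expires on the earlier of 8 January 2012 and 6 May 2010.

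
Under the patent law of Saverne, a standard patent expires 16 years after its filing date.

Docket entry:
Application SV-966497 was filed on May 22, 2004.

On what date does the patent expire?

2020-05-22

Filing date + 16 years → 22 May 2020.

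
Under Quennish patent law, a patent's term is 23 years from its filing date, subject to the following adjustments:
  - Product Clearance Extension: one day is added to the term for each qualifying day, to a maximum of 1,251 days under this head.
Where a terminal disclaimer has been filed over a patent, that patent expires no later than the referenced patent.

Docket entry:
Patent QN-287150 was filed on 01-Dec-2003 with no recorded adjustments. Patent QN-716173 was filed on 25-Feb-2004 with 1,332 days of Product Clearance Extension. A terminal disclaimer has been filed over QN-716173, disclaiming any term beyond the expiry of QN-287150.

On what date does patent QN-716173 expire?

Natural term of QN-716173:
  Base: filing + 23 years → 25 February 2027.
  Product Clearance Extension: 1332 days claimed exceeds the 1251-day cap, so +1251 days → 30 July 2030.
Expiry of referenced patent QN-287150:
  Base: filing + 23 years → 1 December 2026.
Terminal disclaimer: QN-716173 expires on the earlier of 30 July 2030 and 1 December 2026.

December 1, 2026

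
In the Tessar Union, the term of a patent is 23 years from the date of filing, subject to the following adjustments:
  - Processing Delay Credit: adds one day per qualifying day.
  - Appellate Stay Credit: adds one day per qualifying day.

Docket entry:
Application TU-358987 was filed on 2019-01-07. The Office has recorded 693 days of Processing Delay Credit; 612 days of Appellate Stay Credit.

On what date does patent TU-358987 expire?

Base term: filing date + 23 years → 7 January 2042.
Processing Delay Credit: +693 days → 1 December 2043.
Appellate Stay Credit: +612 days → 4 August 2045.

August 4, 2045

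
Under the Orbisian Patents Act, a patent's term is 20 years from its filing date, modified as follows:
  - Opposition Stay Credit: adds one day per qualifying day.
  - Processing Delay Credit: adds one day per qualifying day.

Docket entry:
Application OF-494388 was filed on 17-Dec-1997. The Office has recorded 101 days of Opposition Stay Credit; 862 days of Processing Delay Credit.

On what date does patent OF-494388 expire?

Base term: filing date + 20 years → 17 December 2017.
Opposition Stay Credit: +101 days → 28 March 2018.
Processing Delay Credit: +862 days → 6 August 2020.

August 6, 2020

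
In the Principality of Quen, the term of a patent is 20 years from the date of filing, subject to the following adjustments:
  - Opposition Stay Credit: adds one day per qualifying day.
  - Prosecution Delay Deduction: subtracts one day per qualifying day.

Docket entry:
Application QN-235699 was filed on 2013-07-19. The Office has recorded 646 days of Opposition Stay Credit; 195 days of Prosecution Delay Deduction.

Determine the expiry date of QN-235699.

Base term: filing date + 20 years → 19 July 2033.
Opposition Stay Credit: +646 days → 26 April 2035.
Prosecution Delay Deduction: −195 days → 13 October 2034.

2034-10-13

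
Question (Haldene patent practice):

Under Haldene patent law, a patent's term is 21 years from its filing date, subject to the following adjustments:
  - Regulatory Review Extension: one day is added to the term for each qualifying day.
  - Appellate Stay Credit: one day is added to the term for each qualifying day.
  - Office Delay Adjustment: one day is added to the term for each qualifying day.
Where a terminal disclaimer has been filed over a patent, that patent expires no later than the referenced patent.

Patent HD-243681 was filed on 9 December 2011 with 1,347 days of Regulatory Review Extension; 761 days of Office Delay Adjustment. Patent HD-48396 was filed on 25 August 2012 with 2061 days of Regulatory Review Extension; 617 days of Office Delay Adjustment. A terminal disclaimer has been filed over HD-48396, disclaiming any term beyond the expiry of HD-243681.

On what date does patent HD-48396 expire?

Natural term of HD-48396:
  Base: filing + 21 years → 25 August 2033.
  Regulatory Review Extension: +2061 days → 17 April 2039.
  Office Delay Adjustment: +617 days → 24 December 2040.
Expiry of referenced patent HD-243681:
  Base: filing + 21 years → 9 December 2032.
  Regulatory Review Extension: +1347 days → 17 August 2036.
  Office Delay Adjustment: +761 days → 17 September 2038.
Terminal disclaimer: HD-48396 expires on the earlier of 24 December 2040 and 17 September 2038.

2038-09-17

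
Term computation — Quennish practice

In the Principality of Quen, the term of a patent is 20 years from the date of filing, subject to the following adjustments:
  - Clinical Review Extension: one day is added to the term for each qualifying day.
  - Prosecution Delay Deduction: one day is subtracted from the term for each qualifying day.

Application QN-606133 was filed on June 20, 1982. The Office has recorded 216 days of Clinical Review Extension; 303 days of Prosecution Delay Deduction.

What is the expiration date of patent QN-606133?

March 25, 2002

Base term: filing date + 20 years → 20 June 2002.
Clinical Review Extension: +216 days → 22 January 2003.
Prosecution Delay Deduction: −303 days → 25 March 2002.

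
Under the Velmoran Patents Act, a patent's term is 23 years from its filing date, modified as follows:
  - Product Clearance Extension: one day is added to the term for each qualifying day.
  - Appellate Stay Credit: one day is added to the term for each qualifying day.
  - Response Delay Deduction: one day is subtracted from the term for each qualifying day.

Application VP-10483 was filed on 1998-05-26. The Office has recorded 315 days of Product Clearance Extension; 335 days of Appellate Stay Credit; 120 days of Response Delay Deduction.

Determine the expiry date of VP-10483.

Base term: filing date + 23 years → 26 May 2021.
Product Clearance Extension: +315 days → 6 April 2022.
Appellate Stay Credit: +335 days → 7 March 2023.
Response Delay Deduction: −120 days → 7 November 2022.

2022-11-07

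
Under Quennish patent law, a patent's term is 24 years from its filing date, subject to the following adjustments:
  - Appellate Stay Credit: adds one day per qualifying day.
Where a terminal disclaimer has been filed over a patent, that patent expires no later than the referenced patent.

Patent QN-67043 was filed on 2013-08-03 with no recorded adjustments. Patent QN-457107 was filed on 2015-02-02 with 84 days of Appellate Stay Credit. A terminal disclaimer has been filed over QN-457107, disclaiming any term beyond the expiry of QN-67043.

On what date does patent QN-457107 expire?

Natural term of QN-457107:
  Base: filing + 24 years → 2 February 2039.
  Appellate Stay Credit: +84 days → 27 April 2039.
Expiry of referenced patent QN-67043:
  Base: filing + 24 years → 3 August 2037.
Terminal disclaimer: QN-457107 expires on the earlier of 27 April 2039 and 3 August 2037.

August 3, 2037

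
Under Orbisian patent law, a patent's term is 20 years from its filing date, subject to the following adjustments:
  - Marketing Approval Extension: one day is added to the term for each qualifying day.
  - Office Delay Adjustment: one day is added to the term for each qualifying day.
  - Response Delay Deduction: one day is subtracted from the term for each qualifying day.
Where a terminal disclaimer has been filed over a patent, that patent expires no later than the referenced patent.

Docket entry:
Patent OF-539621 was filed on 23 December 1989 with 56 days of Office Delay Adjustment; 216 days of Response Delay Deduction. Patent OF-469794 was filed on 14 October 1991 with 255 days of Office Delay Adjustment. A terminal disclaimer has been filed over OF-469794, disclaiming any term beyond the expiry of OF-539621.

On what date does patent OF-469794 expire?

Natural term of OF-469794:
  Base: filing + 20 years → 14 October 2011.
  Office Delay Adjustment: +255 days → 25 June 2012.
Expiry of referenced patent OF-539621:
  Base: filing + 20 years → 23 December 2009.
  Office Delay Adjustment: +56 days → 17 February 2010.
  Response Delay Deduction: −216 days → 16 July 2009.
Terminal disclaimer: OF-469794 expires on the earlier of 25 June 2012 and 16 July 2009.

2009-07-16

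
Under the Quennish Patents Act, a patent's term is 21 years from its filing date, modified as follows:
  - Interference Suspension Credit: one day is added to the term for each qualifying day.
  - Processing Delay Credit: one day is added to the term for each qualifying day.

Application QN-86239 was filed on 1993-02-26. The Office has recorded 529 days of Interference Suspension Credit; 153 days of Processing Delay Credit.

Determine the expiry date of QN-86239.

Base term: filing date + 21 years → 26 February 2014.
Interference Suspension Credit: +529 days → 9 August 2015.
Processing Delay Credit: +153 days → 9 January 2016.

January 9, 2016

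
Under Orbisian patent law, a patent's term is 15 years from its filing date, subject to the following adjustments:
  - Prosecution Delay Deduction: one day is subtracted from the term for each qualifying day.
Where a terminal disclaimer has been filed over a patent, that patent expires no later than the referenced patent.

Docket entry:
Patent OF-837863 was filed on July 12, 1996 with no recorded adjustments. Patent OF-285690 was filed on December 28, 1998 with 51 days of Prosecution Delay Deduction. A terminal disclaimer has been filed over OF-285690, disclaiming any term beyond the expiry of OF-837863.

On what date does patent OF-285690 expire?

Natural term of OF-285690:
  Base: filing + 15 years → 28 December 2013.
  Prosecution Delay Deduction: −51 days → 7 November 2013.
Expiry of referenced patent OF-837863:
  Base: filing + 15 years → 12 July 2011.
Terminal disclaimer: OF-285690 expires on the earlier of 7 November 2013 and 12 July 2011.

July 12, 2011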